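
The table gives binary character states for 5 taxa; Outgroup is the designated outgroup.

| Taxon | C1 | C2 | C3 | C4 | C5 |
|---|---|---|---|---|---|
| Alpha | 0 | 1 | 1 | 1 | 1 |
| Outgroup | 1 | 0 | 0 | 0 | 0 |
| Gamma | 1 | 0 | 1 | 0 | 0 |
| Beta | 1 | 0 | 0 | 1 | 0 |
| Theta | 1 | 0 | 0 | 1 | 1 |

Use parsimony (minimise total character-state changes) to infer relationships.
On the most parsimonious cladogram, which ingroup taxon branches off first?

Gamma

Character polarity is set by the outgroup: the derived state is whichever differs from the outgroup's state, so for C1 the derived state is '0', and for the remaining characters it is '1'.
C1: derived state '0' in Alpha only — an autapomorphy, so it tells us nothing about relationships among taxa.
C2 (derived state '1') is unique to Alpha (autapomorphy; uninformative for grouping).
C3 groups Alpha and Gamma, which is incompatible with the clades supported by the remaining characters; treating it as convergent (homoplasy) costs fewer steps than any alternative tree.
C4 (derived state '1') is shared by Alpha, Beta, and Theta — a synapomorphy uniting that clade.
C5: derived state '1' in Alpha and Theta only — synapomorphy for {Alpha, Theta}.
Most parsimonious ingroup topology: ((Beta,(Theta,Alpha)),Gamma).
Gamma is sister to the clade containing all other ingroup taxa, so it is the earliest-diverging (most basal) ingroup lineage.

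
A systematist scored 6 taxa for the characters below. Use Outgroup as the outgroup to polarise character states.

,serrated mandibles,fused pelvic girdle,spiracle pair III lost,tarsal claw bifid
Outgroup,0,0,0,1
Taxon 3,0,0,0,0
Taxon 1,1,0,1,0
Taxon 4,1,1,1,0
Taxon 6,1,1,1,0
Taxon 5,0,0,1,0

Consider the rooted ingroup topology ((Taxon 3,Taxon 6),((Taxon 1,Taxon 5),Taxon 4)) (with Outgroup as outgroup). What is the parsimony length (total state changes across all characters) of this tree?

8

Map each character onto ((Taxon 3,Taxon 6),((Taxon 1,Taxon 5),Taxon 4)) (rooted by Outgroup) and count the minimum state changes it requires (Fitch parsimony):
serrated mandibles: 3; fused pelvic girdle: 2; spiracle pair III lost: 2; tarsal claw bifid: 1.
Total tree length = 8.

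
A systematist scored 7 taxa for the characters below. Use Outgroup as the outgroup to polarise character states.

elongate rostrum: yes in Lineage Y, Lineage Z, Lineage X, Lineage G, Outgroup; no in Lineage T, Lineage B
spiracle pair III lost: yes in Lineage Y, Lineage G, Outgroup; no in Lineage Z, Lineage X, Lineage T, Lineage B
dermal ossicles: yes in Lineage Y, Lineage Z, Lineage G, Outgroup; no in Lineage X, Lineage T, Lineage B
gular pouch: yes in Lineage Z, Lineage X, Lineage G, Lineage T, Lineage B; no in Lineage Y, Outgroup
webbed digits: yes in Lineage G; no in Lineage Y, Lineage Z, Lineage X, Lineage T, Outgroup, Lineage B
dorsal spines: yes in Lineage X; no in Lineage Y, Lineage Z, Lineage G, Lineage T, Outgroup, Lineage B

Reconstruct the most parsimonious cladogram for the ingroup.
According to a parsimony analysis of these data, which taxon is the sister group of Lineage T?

Character polarity is set by the outgroup: the derived state is whichever differs from the outgroup's state, so for elongate rostrum, spiracle pair III lost, dermal ossicles the derived state is 'no', and for the remaining characters it is 'yes'.
elongate rostrum (derived state 'no') is shared by Lineage B and Lineage T — a synapomorphy uniting that clade.
spiracle pair III lost: derived state 'no' in Lineage B, Lineage T, Lineage X, and Lineage Z only — synapomorphy for {Lineage B, Lineage T, Lineage X, Lineage Z}.
dermal ossicles: derived state 'no' in Lineage B, Lineage T, and Lineage X only — synapomorphy for {Lineage B, Lineage T, Lineage X}.
gular pouch (derived state 'yes') is shared by Lineage B, Lineage G, Lineage T, Lineage X, and Lineage Z — a synapomorphy uniting that clade.
webbed digits: derived state 'yes' in Lineage G only — an autapomorphy, so it tells us nothing about relationships among taxa.
dorsal spines: derived state 'yes' in Lineage X only — an autapomorphy, so it tells us nothing about relationships among taxa.
Most parsimonious ingroup topology: (((Lineage Z,((Lineage T,Lineage B),Lineage X)),Lineage G),Lineage Y).
Lineage T and Lineage B form a cherry on this tree, so they are sister taxa.

Lineage B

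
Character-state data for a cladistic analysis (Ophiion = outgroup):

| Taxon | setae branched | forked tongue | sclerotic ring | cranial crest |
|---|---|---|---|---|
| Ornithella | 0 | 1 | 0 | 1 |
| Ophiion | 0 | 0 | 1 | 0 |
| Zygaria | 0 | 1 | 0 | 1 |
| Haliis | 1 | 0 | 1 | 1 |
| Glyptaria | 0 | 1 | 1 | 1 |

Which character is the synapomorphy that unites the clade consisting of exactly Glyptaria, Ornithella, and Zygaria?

forked tongue

Character polarity is set by the outgroup: the derived state is whichever differs from the outgroup's state, so for sclerotic ring the derived state is '0', and for the remaining characters it is '1'.
setae branched (derived state '1') is unique to Haliis (autapomorphy; uninformative for grouping).
forked tongue: derived state '1' in Glyptaria, Ornithella, and Zygaria only — synapomorphy for {Glyptaria, Ornithella, Zygaria}.
sclerotic ring: derived state '0' in Ornithella and Zygaria only — synapomorphy for {Ornithella, Zygaria}.
All ingroup taxa share the derived state '1' for cranial crest; it defines the ingroup but does not resolve relationships within it.
Most parsimonious ingroup topology: (((Ornithella,Zygaria),Glyptaria),Haliis).
The clade {Glyptaria, Ornithella, Zygaria} is supported by forked tongue: its derived state '1' occurs in exactly those taxa and in no other taxon (including the outgroup).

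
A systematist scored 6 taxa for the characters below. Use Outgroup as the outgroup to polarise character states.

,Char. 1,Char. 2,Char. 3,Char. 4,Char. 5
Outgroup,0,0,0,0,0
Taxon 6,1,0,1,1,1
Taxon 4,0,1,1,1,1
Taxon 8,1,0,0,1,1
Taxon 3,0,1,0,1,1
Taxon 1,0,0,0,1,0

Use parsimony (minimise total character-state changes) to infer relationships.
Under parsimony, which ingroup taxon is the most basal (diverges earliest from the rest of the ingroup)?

Taxon 1

The outgroup has state '0' for every character, so '1' is the derived state throughout.
Char. 1: derived state '1' in Taxon 6 and Taxon 8 only — synapomorphy for {Taxon 6, Taxon 8}.
Char. 2 (derived state '1') is shared by Taxon 3 and Taxon 4 — a synapomorphy uniting that clade.
Char. 3 groups Taxon 4 and Taxon 6, which is incompatible with the clades supported by the remaining characters; treating it as convergent (homoplasy) costs fewer steps than any alternative tree.
Char. 4 (derived state '1') is shared by all ingroup taxa — unites the whole ingroup.
Char. 5 (derived state '1') is shared by Taxon 3, Taxon 4, Taxon 6, and Taxon 8 — a synapomorphy uniting that clade.
Most parsimonious ingroup topology: (((Taxon 6,Taxon 8),(Taxon 4,Taxon 3)),Taxon 1).
Taxon 1 is sister to the clade containing all other ingroup taxa, so it is the earliest-diverging (most basal) ingroup lineage.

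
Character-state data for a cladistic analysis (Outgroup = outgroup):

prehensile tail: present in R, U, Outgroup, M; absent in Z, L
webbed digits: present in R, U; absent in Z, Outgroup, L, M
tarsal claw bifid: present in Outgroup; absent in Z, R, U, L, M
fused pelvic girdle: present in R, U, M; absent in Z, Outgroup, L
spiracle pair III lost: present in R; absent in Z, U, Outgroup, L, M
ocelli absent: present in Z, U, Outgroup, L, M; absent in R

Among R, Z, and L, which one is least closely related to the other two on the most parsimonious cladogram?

R

Character polarity is set by the outgroup: the derived state is whichever differs from the outgroup's state, so for prehensile tail, tarsal claw bifid, ocelli absent the derived state is 'absent', and for the remaining characters it is 'present'.
Only L and Z show the derived state 'absent' for prehensile tail, supporting them as a clade.
webbed digits: derived state 'present' in R and U only — synapomorphy for {R, U}.
All ingroup taxa share the derived state 'absent' for tarsal claw bifid; it defines the ingroup but does not resolve relationships within it.
fused pelvic girdle: derived state 'present' in M, R, and U only — synapomorphy for {M, R, U}.
spiracle pair III lost (derived state 'present') is unique to R (autapomorphy; uninformative for grouping).
ocelli absent: derived state 'absent' in R only — an autapomorphy, so it tells us nothing about relationships among taxa.
Most parsimonious ingroup topology: (((R,U),M),(L,Z)).
L and Z share a more recent common ancestor with each other than either does with R, so R is the least closely related of the three.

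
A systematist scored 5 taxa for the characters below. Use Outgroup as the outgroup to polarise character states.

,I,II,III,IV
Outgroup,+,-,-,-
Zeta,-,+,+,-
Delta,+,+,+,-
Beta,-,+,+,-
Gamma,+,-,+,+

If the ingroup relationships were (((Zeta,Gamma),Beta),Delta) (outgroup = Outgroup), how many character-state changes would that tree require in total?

Map each character onto (((Zeta,Gamma),Beta),Delta) (rooted by Outgroup) and count the minimum state changes it requires (Fitch parsimony):
I: 2; II: 2; III: 1; IV: 1.
Total tree length = 6.

6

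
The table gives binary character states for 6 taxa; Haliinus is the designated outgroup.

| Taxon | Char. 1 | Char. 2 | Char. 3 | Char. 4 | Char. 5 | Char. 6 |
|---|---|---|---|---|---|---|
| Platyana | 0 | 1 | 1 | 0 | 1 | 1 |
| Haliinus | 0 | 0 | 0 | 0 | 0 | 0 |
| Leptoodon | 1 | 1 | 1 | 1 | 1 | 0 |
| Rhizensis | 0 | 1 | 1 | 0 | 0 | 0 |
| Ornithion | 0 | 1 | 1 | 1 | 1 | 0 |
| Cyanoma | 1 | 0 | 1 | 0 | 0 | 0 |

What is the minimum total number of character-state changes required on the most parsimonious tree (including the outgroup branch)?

7

The outgroup has state '0' for every character, so '1' is the derived state throughout.
Char. 1 groups Cyanoma and Leptoodon, which is incompatible with the clades supported by the remaining characters; treating it as convergent (homoplasy) costs fewer steps than any alternative tree.
Only Leptoodon, Ornithion, Platyana, and Rhizensis show the derived state '1' for Char. 2, supporting them as a clade.
Char. 3 (derived state '1') is shared by all ingroup taxa — unites the whole ingroup.
Char. 4: derived state '1' in Leptoodon and Ornithion only — synapomorphy for {Leptoodon, Ornithion}.
Char. 5: derived state '1' in Leptoodon, Ornithion, and Platyana only — synapomorphy for {Leptoodon, Ornithion, Platyana}.
Char. 6: derived state '1' in Platyana only — an autapomorphy, so it tells us nothing about relationships among taxa.
Most parsimonious ingroup topology: (((Platyana,(Leptoodon,Ornithion)),Rhizensis),Cyanoma).
Changes per character on this tree: Char. 1: 2; Char. 2: 1; Char. 3: 1; Char. 4: 1; Char. 5: 1; Char. 6: 1.
Total = 7.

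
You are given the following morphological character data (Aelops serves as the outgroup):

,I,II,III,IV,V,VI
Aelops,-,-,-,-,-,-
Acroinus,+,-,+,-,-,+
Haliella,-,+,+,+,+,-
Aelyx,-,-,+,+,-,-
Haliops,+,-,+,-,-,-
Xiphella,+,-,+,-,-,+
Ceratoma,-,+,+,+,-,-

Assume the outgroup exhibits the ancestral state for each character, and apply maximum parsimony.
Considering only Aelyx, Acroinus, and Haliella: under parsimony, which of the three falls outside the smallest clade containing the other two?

Acroinus

The outgroup has state '-' for every character, so '+' is the derived state throughout.
Only Acroinus, Haliops, and Xiphella show the derived state '+' for I, supporting them as a clade.
II: derived state '+' in Ceratoma and Haliella only — synapomorphy for {Ceratoma, Haliella}.
III (derived state '+') is shared by all ingroup taxa — unites the whole ingroup.
IV: derived state '+' in Aelyx, Ceratoma, and Haliella only — synapomorphy for {Aelyx, Ceratoma, Haliella}.
V (derived state '+') is unique to Haliella (autapomorphy; uninformative for grouping).
VI: derived state '+' in Acroinus and Xiphella only — synapomorphy for {Acroinus, Xiphella}.
Most parsimonious ingroup topology: (((Acroinus,Xiphella),Haliops),((Haliella,Ceratoma),Aelyx)).
Aelyx and Haliella share a more recent common ancestor with each other than either does with Acroinus, so Acroinus is the least closely related of the three.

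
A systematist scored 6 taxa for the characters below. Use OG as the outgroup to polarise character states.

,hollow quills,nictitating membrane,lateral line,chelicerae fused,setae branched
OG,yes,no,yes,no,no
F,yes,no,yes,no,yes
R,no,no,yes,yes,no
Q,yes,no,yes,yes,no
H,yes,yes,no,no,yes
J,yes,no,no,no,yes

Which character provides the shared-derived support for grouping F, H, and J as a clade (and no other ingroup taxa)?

setae branched

Character polarity is set by the outgroup: the derived state is whichever differs from the outgroup's state, so for hollow quills, lateral line the derived state is 'no', and for the remaining characters it is 'yes'.
hollow quills (derived state 'no') is unique to R (autapomorphy; uninformative for grouping).
nictitating membrane (derived state 'yes') is unique to H (autapomorphy; uninformative for grouping).
Only H and J show the derived state 'no' for lateral line, supporting them as a clade.
chelicerae fused: derived state 'yes' in Q and R only — synapomorphy for {Q, R}.
setae branched: derived state 'yes' in F, H, and J only — synapomorphy for {F, H, J}.
Most parsimonious ingroup topology: ((F,(H,J)),(R,Q)).
The clade {F, H, J} is supported by setae branched: its derived state 'yes' occurs in exactly those taxa and in no other taxon (including the outgroup).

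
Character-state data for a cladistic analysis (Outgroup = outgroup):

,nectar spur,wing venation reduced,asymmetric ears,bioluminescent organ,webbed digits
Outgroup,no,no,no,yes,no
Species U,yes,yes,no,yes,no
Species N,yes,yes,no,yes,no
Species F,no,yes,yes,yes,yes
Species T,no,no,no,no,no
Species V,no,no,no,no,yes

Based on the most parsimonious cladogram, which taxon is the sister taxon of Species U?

Species N

Character polarity is set by the outgroup: the derived state is whichever differs from the outgroup's state, so for bioluminescent organ the derived state is 'no', and for the remaining characters it is 'yes'.
nectar spur (derived state 'yes') is shared by Species N and Species U — a synapomorphy uniting that clade.
wing venation reduced (derived state 'yes') is shared by Species F, Species N, and Species U — a synapomorphy uniting that clade.
asymmetric ears: derived state 'yes' in Species F only — an autapomorphy, so it tells us nothing about relationships among taxa.
Only Species T and Species V show the derived state 'no' for bioluminescent organ, supporting them as a clade.
webbed digits groups Species F and Species V, which is incompatible with the clades supported by the remaining characters; treating it as convergent (homoplasy) costs fewer steps than any alternative tree.
Most parsimonious ingroup topology: (((Species U,Species N),Species F),(Species T,Species V)).
Species U and Species N form a cherry on this tree, so they are sister taxa.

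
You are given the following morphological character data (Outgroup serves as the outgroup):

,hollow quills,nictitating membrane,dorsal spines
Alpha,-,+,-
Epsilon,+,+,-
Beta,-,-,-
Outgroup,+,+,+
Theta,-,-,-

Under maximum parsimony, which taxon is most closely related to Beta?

The outgroup has state '+' for every character, so '-' is the derived state throughout.
hollow quills: derived state '-' in Alpha, Beta, and Theta only — synapomorphy for {Alpha, Beta, Theta}.
nictitating membrane: derived state '-' in Beta and Theta only — synapomorphy for {Beta, Theta}.
dorsal spines (derived state '-') is shared by all ingroup taxa — unites the whole ingroup.
Most parsimonious ingroup topology: (((Theta,Beta),Alpha),Epsilon).
Beta and Theta form a cherry on this tree, so they are sister taxa.

Theta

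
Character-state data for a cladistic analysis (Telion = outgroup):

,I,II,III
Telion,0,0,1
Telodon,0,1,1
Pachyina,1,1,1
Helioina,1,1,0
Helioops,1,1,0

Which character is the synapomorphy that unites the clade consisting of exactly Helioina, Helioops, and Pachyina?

Character polarity is set by the outgroup: the derived state is whichever differs from the outgroup's state, so for III the derived state is '0', and for the remaining characters it is '1'.
Only Helioina, Helioops, and Pachyina show the derived state '1' for I, supporting them as a clade.
II (derived state '1') is shared by all ingroup taxa — unites the whole ingroup.
Only Helioina and Helioops show the derived state '0' for III, supporting them as a clade.
Most parsimonious ingroup topology: (Telodon,(Pachyina,(Helioina,Helioops))).
The clade {Helioina, Helioops, Pachyina} is supported by I: its derived state '1' occurs in exactly those taxa and in no other taxon (including the outgroup).

I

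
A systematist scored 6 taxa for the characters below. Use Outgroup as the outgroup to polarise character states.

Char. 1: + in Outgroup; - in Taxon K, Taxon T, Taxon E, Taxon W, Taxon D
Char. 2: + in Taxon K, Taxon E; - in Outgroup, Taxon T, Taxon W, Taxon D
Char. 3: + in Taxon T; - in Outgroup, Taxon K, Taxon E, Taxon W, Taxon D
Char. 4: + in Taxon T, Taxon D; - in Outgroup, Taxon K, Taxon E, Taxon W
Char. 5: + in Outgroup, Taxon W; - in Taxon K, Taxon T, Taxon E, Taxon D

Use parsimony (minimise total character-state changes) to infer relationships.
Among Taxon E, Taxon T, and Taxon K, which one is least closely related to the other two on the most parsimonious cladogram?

Character polarity is set by the outgroup: the derived state is whichever differs from the outgroup's state, so for Char. 1, Char. 5 the derived state is '-', and for the remaining characters it is '+'.
All ingroup taxa share the derived state '-' for Char. 1; it defines the ingroup but does not resolve relationships within it.
Char. 2 (derived state '+') is shared by Taxon E and Taxon K — a synapomorphy uniting that clade.
Char. 3: derived state '+' in Taxon T only — an autapomorphy, so it tells us nothing about relationships among taxa.
Char. 4 (derived state '+') is shared by Taxon D and Taxon T — a synapomorphy uniting that clade.
Only Taxon D, Taxon E, Taxon K, and Taxon T show the derived state '-' for Char. 5, supporting them as a clade.
Most parsimonious ingroup topology: (((Taxon K,Taxon E),(Taxon T,Taxon D)),Taxon W).
Taxon E and Taxon K share a more recent common ancestor with each other than either does with Taxon T, so Taxon T is the least closely related of the three.

Taxon T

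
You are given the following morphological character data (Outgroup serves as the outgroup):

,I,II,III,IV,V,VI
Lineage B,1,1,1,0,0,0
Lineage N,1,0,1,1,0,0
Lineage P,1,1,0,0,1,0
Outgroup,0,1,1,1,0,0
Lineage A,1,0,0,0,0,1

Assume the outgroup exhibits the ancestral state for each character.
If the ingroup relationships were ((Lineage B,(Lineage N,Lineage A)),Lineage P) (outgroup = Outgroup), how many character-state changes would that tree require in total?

Map each character onto ((Lineage B,(Lineage N,Lineage A)),Lineage P) (rooted by Outgroup) and count the minimum state changes it requires (Fitch parsimony):
I: 1; II: 1; III: 2; IV: 2; V: 1; VI: 1.
Total tree length = 8.

8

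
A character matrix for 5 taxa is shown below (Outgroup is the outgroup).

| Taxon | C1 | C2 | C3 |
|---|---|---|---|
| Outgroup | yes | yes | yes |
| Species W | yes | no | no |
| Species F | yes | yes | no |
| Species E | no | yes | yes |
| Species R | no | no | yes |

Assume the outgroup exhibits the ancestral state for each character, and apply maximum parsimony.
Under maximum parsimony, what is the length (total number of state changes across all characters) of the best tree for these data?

4

The outgroup has state 'yes' for every character, so 'no' is the derived state throughout.
C1: derived state 'no' in Species E and Species R only — synapomorphy for {Species E, Species R}.
C2 (state 'no') occurs in Species R and Species W but conflicts with the nesting implied by the other characters — most parsimoniously interpreted as homoplasy.
Only Species F and Species W show the derived state 'no' for C3, supporting them as a clade.
Most parsimonious ingroup topology: ((Species W,Species F),(Species E,Species R)).
Changes per character on this tree: C1: 1; C2: 2; C3: 1.
Total = 4.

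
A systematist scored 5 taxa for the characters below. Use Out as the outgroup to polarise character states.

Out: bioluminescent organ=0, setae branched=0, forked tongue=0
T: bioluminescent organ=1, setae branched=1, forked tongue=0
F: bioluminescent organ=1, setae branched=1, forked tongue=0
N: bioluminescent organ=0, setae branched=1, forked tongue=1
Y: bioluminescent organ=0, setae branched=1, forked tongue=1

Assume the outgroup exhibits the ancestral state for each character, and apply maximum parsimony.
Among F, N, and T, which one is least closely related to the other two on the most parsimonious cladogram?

N

The outgroup has state '0' for every character, so '1' is the derived state throughout.
bioluminescent organ (derived state '1') is shared by F and T — a synapomorphy uniting that clade.
All ingroup taxa share the derived state '1' for setae branched; it defines the ingroup but does not resolve relationships within it.
forked tongue (derived state '1') is shared by N and Y — a synapomorphy uniting that clade.
Most parsimonious ingroup topology: ((N,Y),(F,T)).
F and T share a more recent common ancestor with each other than either does with N, so N is the least closely related of the three.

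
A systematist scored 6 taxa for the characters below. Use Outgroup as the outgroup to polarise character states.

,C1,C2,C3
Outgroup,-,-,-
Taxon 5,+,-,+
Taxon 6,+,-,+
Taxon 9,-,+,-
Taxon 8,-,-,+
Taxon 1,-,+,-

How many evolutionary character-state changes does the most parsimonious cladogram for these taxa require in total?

3

The outgroup has state '-' for every character, so '+' is the derived state throughout.
C1: derived state '+' in Taxon 5 and Taxon 6 only — synapomorphy for {Taxon 5, Taxon 6}.
Only Taxon 1 and Taxon 9 show the derived state '+' for C2, supporting them as a clade.
C3: derived state '+' in Taxon 5, Taxon 6, and Taxon 8 only — synapomorphy for {Taxon 5, Taxon 6, Taxon 8}.
Most parsimonious ingroup topology: (((Taxon 5,Taxon 6),Taxon 8),(Taxon 9,Taxon 1)).
Changes per character on this tree: C1: 1; C2: 1; C3: 1.
Total = 3.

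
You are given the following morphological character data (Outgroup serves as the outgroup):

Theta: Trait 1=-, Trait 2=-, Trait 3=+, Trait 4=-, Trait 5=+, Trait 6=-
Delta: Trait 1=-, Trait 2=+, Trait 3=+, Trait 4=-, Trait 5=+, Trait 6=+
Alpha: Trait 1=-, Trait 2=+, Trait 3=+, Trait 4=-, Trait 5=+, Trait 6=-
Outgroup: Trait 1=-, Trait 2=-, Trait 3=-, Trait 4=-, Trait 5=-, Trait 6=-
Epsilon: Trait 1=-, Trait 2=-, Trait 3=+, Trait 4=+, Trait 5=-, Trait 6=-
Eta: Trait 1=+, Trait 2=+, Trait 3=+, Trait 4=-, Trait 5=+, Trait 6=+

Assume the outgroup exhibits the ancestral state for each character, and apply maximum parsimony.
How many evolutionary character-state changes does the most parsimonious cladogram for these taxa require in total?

The outgroup has state '-' for every character, so '+' is the derived state throughout.
Trait 1: derived state '+' in Eta only — an autapomorphy, so it tells us nothing about relationships among taxa.
Trait 2: derived state '+' in Alpha, Delta, and Eta only — synapomorphy for {Alpha, Delta, Eta}.
All ingroup taxa share the derived state '+' for Trait 3; it defines the ingroup but does not resolve relationships within it.
Trait 4: derived state '+' in Epsilon only — an autapomorphy, so it tells us nothing about relationships among taxa.
Trait 5: derived state '+' in Alpha, Delta, Eta, and Theta only — synapomorphy for {Alpha, Delta, Eta, Theta}.
Trait 6 (derived state '+') is shared by Delta and Eta — a synapomorphy uniting that clade.
Most parsimonious ingroup topology: (Epsilon,((Alpha,(Delta,Eta)),Theta)).
Changes per character on this tree: Trait 1: 1; Trait 2: 1; Trait 3: 1; Trait 4: 1; Trait 5: 1; Trait 6: 1.
Total = 6.

6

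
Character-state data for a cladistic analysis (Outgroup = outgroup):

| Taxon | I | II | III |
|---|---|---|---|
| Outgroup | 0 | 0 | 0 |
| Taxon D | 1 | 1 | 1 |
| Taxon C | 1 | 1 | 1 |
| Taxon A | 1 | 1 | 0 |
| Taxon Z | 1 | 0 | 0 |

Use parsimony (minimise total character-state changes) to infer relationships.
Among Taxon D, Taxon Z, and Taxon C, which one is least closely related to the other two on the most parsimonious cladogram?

The outgroup has state '0' for every character, so '1' is the derived state throughout.
All ingroup taxa share the derived state '1' for I; it defines the ingroup but does not resolve relationships within it.
Only Taxon A, Taxon C, and Taxon D show the derived state '1' for II, supporting them as a clade.
III: derived state '1' in Taxon C and Taxon D only — synapomorphy for {Taxon C, Taxon D}.
Most parsimonious ingroup topology: (((Taxon D,Taxon C),Taxon A),Taxon Z).
Taxon C and Taxon D share a more recent common ancestor with each other than either does with Taxon Z, so Taxon Z is the least closely related of the three.

Taxon Z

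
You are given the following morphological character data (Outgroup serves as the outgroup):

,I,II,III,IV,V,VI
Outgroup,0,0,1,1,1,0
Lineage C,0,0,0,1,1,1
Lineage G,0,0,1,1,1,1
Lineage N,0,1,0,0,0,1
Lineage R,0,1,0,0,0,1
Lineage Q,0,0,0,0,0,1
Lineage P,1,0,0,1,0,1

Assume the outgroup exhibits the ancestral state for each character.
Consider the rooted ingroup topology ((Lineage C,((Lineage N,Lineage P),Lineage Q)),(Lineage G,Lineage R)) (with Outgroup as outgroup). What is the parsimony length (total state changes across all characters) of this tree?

Map each character onto ((Lineage C,((Lineage N,Lineage P),Lineage Q)),(Lineage G,Lineage R)) (rooted by Outgroup) and count the minimum state changes it requires (Fitch parsimony):
I: 1; II: 2; III: 2; IV: 3; V: 2; VI: 1.
Total tree length = 11.

11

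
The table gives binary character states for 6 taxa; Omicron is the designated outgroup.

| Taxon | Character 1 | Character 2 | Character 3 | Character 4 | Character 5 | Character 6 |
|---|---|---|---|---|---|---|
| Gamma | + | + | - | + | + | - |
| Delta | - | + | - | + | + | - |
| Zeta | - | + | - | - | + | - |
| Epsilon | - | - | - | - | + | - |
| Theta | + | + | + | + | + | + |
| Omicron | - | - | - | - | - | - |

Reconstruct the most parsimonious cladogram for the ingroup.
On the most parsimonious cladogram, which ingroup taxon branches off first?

The outgroup has state '-' for every character, so '+' is the derived state throughout.
Character 1: derived state '+' in Gamma and Theta only — synapomorphy for {Gamma, Theta}.
Character 2: derived state '+' in Delta, Gamma, Theta, and Zeta only — synapomorphy for {Delta, Gamma, Theta, Zeta}.
Character 3 (derived state '+') is unique to Theta (autapomorphy; uninformative for grouping).
Character 4 (derived state '+') is shared by Delta, Gamma, and Theta — a synapomorphy uniting that clade.
All ingroup taxa share the derived state '+' for Character 5; it defines the ingroup but does not resolve relationships within it.
Character 6 (derived state '+') is unique to Theta (autapomorphy; uninformative for grouping).
Most parsimonious ingroup topology: ((Zeta,(Delta,(Gamma,Theta))),Epsilon).
Epsilon is sister to the clade containing all other ingroup taxa, so it is the earliest-diverging (most basal) ingroup lineage.

Epsilon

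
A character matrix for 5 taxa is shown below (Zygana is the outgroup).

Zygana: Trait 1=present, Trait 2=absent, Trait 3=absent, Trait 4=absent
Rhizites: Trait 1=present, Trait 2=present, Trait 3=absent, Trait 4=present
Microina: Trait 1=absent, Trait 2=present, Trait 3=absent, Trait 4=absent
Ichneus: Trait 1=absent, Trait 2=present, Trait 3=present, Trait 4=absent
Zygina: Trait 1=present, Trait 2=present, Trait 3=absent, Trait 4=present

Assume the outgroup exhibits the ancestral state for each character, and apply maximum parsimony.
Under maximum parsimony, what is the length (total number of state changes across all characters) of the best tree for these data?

Character polarity is set by the outgroup: the derived state is whichever differs from the outgroup's state, so for Trait 1 the derived state is 'absent', and for the remaining characters it is 'present'.
Trait 1: derived state 'absent' in Ichneus and Microina only — synapomorphy for {Ichneus, Microina}.
Trait 2 (derived state 'present') is shared by all ingroup taxa — unites the whole ingroup.
Trait 3: derived state 'present' in Ichneus only — an autapomorphy, so it tells us nothing about relationships among taxa.
Only Rhizites and Zygina show the derived state 'present' for Trait 4, supporting them as a clade.
Most parsimonious ingroup topology: ((Rhizites,Zygina),(Microina,Ichneus)).
Changes per character on this tree: Trait 1: 1; Trait 2: 1; Trait 3: 1; Trait 4: 1.
Total = 4.

4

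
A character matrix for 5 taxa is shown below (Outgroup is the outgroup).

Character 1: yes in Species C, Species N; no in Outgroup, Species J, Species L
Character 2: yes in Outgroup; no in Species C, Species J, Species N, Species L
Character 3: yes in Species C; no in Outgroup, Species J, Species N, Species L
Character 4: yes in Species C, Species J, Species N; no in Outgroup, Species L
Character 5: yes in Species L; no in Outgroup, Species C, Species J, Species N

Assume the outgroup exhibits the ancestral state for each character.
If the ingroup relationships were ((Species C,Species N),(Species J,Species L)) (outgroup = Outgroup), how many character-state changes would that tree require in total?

6

Map each character onto ((Species C,Species N),(Species J,Species L)) (rooted by Outgroup) and count the minimum state changes it requires (Fitch parsimony):
Character 1: 1; Character 2: 1; Character 3: 1; Character 4: 2; Character 5: 1.
Total tree length = 6.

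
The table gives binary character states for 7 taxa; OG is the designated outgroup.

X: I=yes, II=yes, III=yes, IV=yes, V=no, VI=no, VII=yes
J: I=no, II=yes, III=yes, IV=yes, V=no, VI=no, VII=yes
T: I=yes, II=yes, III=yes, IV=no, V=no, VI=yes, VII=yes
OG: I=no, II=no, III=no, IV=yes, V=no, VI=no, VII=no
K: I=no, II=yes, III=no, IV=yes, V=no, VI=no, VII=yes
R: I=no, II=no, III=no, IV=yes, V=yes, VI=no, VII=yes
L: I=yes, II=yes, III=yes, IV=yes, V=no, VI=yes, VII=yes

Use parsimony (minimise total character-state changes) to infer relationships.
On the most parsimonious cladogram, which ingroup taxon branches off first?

Character polarity is set by the outgroup: the derived state is whichever differs from the outgroup's state, so for IV the derived state is 'no', and for the remaining characters it is 'yes'.
I (derived state 'yes') is shared by L, T, and X — a synapomorphy uniting that clade.
Only J, K, L, T, and X show the derived state 'yes' for II, supporting them as a clade.
III (derived state 'yes') is shared by J, L, T, and X — a synapomorphy uniting that clade.
IV (derived state 'no') is unique to T (autapomorphy; uninformative for grouping).
V (derived state 'yes') is unique to R (autapomorphy; uninformative for grouping).
Only L and T show the derived state 'yes' for VI, supporting them as a clade.
VII (derived state 'yes') is shared by all ingroup taxa — unites the whole ingroup.
Most parsimonious ingroup topology: (((((T,L),X),J),K),R).
R is sister to the clade containing all other ingroup taxa, so it is the earliest-diverging (most basal) ingroup lineage.

R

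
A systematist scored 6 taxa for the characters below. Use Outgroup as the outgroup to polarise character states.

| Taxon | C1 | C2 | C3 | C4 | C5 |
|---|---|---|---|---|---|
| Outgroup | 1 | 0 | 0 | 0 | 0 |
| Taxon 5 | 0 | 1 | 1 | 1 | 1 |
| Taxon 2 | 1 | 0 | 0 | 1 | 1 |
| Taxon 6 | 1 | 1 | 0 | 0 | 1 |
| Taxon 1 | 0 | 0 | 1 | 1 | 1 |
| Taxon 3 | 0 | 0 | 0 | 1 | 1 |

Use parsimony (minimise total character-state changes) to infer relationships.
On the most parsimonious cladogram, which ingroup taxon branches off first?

Character polarity is set by the outgroup: the derived state is whichever differs from the outgroup's state, so for C1 the derived state is '0', and for the remaining characters it is '1'.
C1: derived state '0' in Taxon 1, Taxon 3, and Taxon 5 only — synapomorphy for {Taxon 1, Taxon 3, Taxon 5}.
C2 (state '1') occurs in Taxon 5 and Taxon 6 but conflicts with the nesting implied by the other characters — most parsimoniously interpreted as homoplasy.
Only Taxon 1 and Taxon 5 show the derived state '1' for C3, supporting them as a clade.
C4: derived state '1' in Taxon 1, Taxon 2, Taxon 3, and Taxon 5 only — synapomorphy for {Taxon 1, Taxon 2, Taxon 3, Taxon 5}.
All ingroup taxa share the derived state '1' for C5; it defines the ingroup but does not resolve relationships within it.
Most parsimonious ingroup topology: ((((Taxon 5,Taxon 1),Taxon 3),Taxon 2),Taxon 6).
Taxon 6 is sister to the clade containing all other ingroup taxa, so it is the earliest-diverging (most basal) ingroup lineage.

Taxon 6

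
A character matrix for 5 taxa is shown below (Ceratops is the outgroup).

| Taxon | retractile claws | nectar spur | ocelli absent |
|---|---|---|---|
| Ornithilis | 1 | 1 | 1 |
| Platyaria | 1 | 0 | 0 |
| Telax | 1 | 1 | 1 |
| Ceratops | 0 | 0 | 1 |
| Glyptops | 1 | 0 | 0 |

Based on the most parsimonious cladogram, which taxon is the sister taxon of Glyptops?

Character polarity is set by the outgroup: the derived state is whichever differs from the outgroup's state, so for ocelli absent the derived state is '0', and for the remaining characters it is '1'.
retractile claws (derived state '1') is shared by all ingroup taxa — unites the whole ingroup.
Only Ornithilis and Telax show the derived state '1' for nectar spur, supporting them as a clade.
ocelli absent: derived state '0' in Glyptops and Platyaria only — synapomorphy for {Glyptops, Platyaria}.
Most parsimonious ingroup topology: ((Ornithilis,Telax),(Glyptops,Platyaria)).
Glyptops and Platyaria form a cherry on this tree, so they are sister taxa.

Platyaria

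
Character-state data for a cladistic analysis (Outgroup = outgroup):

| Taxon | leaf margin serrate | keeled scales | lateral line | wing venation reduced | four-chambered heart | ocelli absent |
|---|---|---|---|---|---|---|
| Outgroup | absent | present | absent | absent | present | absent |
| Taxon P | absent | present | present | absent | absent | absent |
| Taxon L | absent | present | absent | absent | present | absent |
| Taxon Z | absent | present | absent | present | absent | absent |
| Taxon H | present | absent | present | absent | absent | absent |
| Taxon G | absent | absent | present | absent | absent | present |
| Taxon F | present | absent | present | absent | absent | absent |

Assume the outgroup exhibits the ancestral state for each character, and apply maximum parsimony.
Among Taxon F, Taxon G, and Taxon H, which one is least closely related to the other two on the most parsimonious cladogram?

Character polarity is set by the outgroup: the derived state is whichever differs from the outgroup's state, so for keeled scales, four-chambered heart the derived state is 'absent', and for the remaining characters it is 'present'.
leaf margin serrate: derived state 'present' in Taxon F and Taxon H only — synapomorphy for {Taxon F, Taxon H}.
Only Taxon F, Taxon G, and Taxon H show the derived state 'absent' for keeled scales, supporting them as a clade.
lateral line: derived state 'present' in Taxon F, Taxon G, Taxon H, and Taxon P only — synapomorphy for {Taxon F, Taxon G, Taxon H, Taxon P}.
wing venation reduced (derived state 'present') is unique to Taxon Z (autapomorphy; uninformative for grouping).
four-chambered heart (derived state 'absent') is shared by Taxon F, Taxon G, Taxon H, Taxon P, and Taxon Z — a synapomorphy uniting that clade.
ocelli absent (derived state 'present') is unique to Taxon G (autapomorphy; uninformative for grouping).
Most parsimonious ingroup topology: (((Taxon P,((Taxon H,Taxon F),Taxon G)),Taxon Z),Taxon L).
Taxon H and Taxon F share a more recent common ancestor with each other than either does with Taxon G, so Taxon G is the least closely related of the three.

Taxon G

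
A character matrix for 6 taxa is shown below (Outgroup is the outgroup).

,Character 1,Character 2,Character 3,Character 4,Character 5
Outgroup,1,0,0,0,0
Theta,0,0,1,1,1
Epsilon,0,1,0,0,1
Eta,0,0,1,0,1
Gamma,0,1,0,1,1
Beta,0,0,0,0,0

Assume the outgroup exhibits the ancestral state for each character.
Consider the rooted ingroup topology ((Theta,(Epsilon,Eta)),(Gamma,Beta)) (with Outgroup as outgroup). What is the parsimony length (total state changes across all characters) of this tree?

Map each character onto ((Theta,(Epsilon,Eta)),(Gamma,Beta)) (rooted by Outgroup) and count the minimum state changes it requires (Fitch parsimony):
Character 1: 1; Character 2: 2; Character 3: 2; Character 4: 2; Character 5: 2.
Total tree length = 9.

9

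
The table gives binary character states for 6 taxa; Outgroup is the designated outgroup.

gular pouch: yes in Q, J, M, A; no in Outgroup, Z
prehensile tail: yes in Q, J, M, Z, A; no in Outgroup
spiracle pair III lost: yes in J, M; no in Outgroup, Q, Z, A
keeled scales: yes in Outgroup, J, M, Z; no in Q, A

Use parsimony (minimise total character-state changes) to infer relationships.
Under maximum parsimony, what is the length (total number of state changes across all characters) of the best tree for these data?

Character polarity is set by the outgroup: the derived state is whichever differs from the outgroup's state, so for keeled scales the derived state is 'no', and for the remaining characters it is 'yes'.
gular pouch (derived state 'yes') is shared by A, J, M, and Q — a synapomorphy uniting that clade.
prehensile tail (derived state 'yes') is shared by all ingroup taxa — unites the whole ingroup.
spiracle pair III lost (derived state 'yes') is shared by J and M — a synapomorphy uniting that clade.
Only A and Q show the derived state 'no' for keeled scales, supporting them as a clade.
Most parsimonious ingroup topology: (((Q,A),(J,M)),Z).
Changes per character on this tree: gular pouch: 1; prehensile tail: 1; spiracle pair III lost: 1; keeled scales: 1.
Total = 4.

4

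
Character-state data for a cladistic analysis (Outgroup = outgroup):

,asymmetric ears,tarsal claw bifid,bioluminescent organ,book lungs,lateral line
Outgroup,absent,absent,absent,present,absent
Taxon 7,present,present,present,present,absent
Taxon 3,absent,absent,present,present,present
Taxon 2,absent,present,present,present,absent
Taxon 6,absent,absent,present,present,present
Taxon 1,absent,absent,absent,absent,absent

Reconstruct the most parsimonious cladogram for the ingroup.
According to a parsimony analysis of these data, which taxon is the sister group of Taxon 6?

Character polarity is set by the outgroup: the derived state is whichever differs from the outgroup's state, so for book lungs the derived state is 'absent', and for the remaining characters it is 'present'.
asymmetric ears (derived state 'present') is unique to Taxon 7 (autapomorphy; uninformative for grouping).
tarsal claw bifid (derived state 'present') is shared by Taxon 2 and Taxon 7 — a synapomorphy uniting that clade.
bioluminescent organ: derived state 'present' in Taxon 2, Taxon 3, Taxon 6, and Taxon 7 only — synapomorphy for {Taxon 2, Taxon 3, Taxon 6, Taxon 7}.
book lungs (derived state 'absent') is unique to Taxon 1 (autapomorphy; uninformative for grouping).
lateral line: derived state 'present' in Taxon 3 and Taxon 6 only — synapomorphy for {Taxon 3, Taxon 6}.
Most parsimonious ingroup topology: (((Taxon 7,Taxon 2),(Taxon 3,Taxon 6)),Taxon 1).
Taxon 6 and Taxon 3 form a cherry on this tree, so they are sister taxa.

Taxon 3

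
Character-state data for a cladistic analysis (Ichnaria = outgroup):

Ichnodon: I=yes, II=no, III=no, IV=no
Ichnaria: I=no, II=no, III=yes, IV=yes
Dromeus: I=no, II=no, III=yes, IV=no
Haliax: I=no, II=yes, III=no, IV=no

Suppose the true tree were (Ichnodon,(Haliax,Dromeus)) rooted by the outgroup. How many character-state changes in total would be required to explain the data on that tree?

5

Map each character onto (Ichnodon,(Haliax,Dromeus)) (rooted by Ichnaria) and count the minimum state changes it requires (Fitch parsimony):
I: 1; II: 1; III: 2; IV: 1.
Total tree length = 5.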